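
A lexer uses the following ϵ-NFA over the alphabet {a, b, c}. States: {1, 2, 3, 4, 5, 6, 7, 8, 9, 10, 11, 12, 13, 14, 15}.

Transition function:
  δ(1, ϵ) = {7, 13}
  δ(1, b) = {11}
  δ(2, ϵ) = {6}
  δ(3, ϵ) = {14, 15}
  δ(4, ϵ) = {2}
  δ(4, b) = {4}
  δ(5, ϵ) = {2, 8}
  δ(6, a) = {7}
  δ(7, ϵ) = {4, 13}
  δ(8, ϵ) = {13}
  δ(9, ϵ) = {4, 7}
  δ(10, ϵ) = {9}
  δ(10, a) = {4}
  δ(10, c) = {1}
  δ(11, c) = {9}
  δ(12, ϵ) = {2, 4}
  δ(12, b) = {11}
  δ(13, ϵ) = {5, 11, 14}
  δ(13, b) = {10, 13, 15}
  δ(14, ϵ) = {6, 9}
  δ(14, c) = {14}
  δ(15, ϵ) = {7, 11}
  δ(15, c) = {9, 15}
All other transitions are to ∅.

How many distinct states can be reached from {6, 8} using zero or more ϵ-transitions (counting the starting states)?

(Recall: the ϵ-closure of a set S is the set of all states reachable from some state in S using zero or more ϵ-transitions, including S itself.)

10

Start with {6, 8}.
From 8 via ϵ: add 13.
From 13 via ϵ: add 5, 11, 14.
From 5 via ϵ: add 2.
From 14 via ϵ: add 9.
From 9 via ϵ: add 4, 7.
ϵ-closure = {2, 4, 5, 6, 7, 8, 9, 11, 13, 14}, which has 10 states.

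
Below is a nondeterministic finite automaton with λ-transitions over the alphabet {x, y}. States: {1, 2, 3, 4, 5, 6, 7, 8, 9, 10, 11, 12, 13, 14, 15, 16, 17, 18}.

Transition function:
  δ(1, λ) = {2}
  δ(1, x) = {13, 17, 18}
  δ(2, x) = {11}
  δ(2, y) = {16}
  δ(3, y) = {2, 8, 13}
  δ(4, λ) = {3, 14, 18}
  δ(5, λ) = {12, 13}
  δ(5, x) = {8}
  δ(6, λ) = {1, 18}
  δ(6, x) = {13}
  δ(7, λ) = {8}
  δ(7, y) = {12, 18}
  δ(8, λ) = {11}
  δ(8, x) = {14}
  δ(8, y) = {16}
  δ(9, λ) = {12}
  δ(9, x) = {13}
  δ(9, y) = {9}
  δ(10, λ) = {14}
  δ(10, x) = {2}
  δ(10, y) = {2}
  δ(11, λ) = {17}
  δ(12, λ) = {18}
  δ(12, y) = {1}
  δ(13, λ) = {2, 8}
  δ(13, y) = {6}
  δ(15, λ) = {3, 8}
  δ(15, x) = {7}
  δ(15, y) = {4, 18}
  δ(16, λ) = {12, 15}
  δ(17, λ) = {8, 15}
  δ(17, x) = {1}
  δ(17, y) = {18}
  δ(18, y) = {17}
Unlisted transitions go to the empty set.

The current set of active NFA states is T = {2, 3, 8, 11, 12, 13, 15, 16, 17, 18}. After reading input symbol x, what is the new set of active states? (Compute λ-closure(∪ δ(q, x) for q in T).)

{1, 2, 3, 7, 8, 11, 14, 15, 17}

2 on x → {11}.
8 on x → {14}.
15 on x → {7}.
17 on x → {1}.
No x-transition from 3, 11, 12, 13, 16, 18.
Union after reading x: {1, 7, 11, 14}.
Now take the λ-closure:
From 1 via λ: add 2.
From 7 via λ: add 8.
From 11 via λ: add 17.
From 17 via λ: add 15.
From 15 via λ: add 3.
No new states can be added; the closed set is {1, 2, 3, 7, 8, 11, 14, 15, 17}.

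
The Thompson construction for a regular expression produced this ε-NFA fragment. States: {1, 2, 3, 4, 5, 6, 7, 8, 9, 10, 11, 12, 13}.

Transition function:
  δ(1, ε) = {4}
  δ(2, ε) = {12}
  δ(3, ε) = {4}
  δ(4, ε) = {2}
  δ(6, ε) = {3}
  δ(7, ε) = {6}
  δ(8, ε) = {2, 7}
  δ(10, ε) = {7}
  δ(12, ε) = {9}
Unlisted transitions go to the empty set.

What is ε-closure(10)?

{2, 3, 4, 6, 7, 9, 10, 12}

Start with {10}.
From 10 via ε: add 7.
From 7 via ε: add 6.
From 6 via ε: add 3.
From 3 via ε: add 4.
From 4 via ε: add 2.
From 2 via ε: add 12.
From 12 via ε: add 9.
No new states can be added; the closed set is {2, 3, 4, 6, 7, 9, 10, 12}.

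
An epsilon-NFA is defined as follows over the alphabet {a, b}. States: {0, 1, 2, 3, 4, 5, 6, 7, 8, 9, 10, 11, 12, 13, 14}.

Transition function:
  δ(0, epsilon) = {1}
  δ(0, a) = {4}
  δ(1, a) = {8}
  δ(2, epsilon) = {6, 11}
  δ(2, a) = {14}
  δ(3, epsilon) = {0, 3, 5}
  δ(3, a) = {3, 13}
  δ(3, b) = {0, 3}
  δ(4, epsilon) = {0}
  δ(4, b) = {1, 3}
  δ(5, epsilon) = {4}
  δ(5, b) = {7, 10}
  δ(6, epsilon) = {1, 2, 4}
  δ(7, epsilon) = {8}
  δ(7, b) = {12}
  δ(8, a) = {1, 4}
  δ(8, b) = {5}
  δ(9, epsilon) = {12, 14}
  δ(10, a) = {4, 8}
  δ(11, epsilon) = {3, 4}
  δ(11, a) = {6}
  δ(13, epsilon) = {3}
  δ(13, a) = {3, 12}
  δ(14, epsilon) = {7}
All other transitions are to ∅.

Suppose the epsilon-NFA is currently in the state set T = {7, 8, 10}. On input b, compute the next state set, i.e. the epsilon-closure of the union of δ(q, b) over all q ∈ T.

7 on b → {12}.
8 on b → {5}.
No b-transition from 10.
Union after reading b: {5, 12}.
Now take the epsilon-closure:
From 5 via epsilon: add 4.
From 4 via epsilon: add 0.
From 0 via epsilon: add 1.
No new states can be added; the closed set is {0, 1, 4, 5, 12}.

{0, 1, 4, 5, 12}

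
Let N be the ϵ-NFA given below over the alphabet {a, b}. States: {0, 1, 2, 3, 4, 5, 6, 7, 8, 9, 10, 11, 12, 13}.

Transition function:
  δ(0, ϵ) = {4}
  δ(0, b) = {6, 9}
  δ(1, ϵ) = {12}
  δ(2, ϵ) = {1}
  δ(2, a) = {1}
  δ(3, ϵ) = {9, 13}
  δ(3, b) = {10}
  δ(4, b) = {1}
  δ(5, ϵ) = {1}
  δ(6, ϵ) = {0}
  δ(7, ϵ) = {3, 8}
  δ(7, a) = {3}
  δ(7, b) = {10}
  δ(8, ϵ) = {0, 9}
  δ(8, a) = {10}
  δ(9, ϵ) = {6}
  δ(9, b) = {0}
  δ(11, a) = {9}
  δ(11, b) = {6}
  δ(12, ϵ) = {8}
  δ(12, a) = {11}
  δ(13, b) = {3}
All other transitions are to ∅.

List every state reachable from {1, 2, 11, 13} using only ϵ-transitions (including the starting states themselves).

{0, 1, 2, 4, 6, 8, 9, 11, 12, 13}

Start with {1, 2, 11, 13}.
From 1 via ϵ: add 12.
From 12 via ϵ: add 8.
From 8 via ϵ: add 0, 9.
From 0 via ϵ: add 4.
From 9 via ϵ: add 6.
No new states can be added; the closed set is {0, 1, 2, 4, 6, 8, 9, 11, 12, 13}.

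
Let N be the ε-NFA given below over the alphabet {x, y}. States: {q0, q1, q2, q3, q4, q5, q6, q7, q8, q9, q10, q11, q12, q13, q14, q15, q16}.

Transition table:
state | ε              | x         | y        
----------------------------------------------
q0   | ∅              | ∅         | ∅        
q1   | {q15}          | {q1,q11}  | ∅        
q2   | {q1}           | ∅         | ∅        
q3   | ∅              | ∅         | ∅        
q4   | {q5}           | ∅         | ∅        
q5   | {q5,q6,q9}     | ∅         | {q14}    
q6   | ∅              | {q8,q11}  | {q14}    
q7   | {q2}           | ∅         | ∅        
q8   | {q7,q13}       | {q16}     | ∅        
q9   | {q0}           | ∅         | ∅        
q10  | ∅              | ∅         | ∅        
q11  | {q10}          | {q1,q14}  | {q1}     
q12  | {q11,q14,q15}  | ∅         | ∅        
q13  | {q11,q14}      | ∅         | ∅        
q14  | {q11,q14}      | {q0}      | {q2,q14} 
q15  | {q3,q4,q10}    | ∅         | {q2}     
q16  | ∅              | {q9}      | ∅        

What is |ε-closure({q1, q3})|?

Start with {q1, q3}.
From q1 via ε: add q15.
From q15 via ε: add q4, q10.
From q4 via ε: add q5.
From q5 via ε: add q6, q9.
From q9 via ε: add q0.
ε-closure = {q0, q1, q3, q4, q5, q6, q9, q10, q15}, which has 9 states.

9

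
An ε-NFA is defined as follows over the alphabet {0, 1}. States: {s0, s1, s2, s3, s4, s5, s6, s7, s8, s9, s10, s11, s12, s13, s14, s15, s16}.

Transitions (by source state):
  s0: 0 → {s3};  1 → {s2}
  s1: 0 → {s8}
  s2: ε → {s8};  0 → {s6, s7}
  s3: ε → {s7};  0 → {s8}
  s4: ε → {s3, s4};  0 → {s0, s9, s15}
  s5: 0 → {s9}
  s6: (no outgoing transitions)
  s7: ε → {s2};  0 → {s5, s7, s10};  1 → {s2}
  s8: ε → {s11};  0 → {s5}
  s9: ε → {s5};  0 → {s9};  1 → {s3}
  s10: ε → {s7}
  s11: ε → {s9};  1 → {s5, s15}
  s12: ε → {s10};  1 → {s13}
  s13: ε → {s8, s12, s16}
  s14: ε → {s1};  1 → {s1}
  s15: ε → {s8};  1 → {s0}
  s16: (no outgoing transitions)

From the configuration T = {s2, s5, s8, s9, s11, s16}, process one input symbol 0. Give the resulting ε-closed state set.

s2 on 0 → {s6, s7}.
s5 on 0 → {s9}.
s8 on 0 → {s5}.
s9 on 0 → {s9}.
No 0-transition from s11, s16.
Union after reading 0: {s5, s6, s7, s9}.
Now take the ε-closure:
From s7 via ε: add s2.
From s2 via ε: add s8.
From s8 via ε: add s11.
No new states can be added; the closed set is {s2, s5, s6, s7, s8, s9, s11}.

{s2, s5, s6, s7, s8, s9, s11}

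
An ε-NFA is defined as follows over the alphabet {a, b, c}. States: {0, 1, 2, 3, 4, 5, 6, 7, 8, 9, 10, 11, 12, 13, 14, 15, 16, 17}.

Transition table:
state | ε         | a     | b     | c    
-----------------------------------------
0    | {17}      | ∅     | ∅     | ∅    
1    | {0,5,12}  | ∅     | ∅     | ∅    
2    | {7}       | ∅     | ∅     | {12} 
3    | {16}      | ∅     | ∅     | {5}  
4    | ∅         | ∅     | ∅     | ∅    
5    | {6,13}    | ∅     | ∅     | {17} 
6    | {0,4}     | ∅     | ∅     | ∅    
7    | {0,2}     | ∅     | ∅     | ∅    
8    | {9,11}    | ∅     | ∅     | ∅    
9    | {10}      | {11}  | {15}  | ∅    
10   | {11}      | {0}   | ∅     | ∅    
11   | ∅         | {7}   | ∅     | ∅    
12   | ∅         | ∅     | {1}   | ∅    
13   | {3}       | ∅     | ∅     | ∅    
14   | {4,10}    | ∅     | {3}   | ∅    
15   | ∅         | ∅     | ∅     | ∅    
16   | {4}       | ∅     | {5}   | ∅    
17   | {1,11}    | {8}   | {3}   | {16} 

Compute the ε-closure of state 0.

{0, 1, 3, 4, 5, 6, 11, 12, 13, 16, 17}

Start with {0}.
From 0 via ε: add 17.
From 17 via ε: add 1, 11.
From 1 via ε: add 5, 12.
From 5 via ε: add 6, 13.
From 6 via ε: add 4.
From 13 via ε: add 3.
From 3 via ε: add 16.
No new states can be added; the closed set is {0, 1, 3, 4, 5, 6, 11, 12, 13, 16, 17}.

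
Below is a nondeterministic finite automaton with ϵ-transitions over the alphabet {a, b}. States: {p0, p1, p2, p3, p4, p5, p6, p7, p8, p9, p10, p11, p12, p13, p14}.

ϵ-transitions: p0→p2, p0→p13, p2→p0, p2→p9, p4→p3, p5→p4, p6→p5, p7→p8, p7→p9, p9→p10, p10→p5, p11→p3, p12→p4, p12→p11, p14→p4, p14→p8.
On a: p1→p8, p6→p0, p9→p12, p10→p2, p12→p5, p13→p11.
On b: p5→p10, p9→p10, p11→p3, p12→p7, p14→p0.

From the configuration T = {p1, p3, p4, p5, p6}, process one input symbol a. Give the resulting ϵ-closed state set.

{p0, p2, p3, p4, p5, p8, p9, p10, p13}

p1 on a → {p8}.
p6 on a → {p0}.
No a-transition from p3, p4, p5.
Union after reading a: {p0, p8}.
Now take the ϵ-closure:
From p0 via ϵ: add p2, p13.
From p2 via ϵ: add p9.
From p9 via ϵ: add p10.
From p10 via ϵ: add p5.
From p5 via ϵ: add p4.
From p4 via ϵ: add p3.
No new states can be added; the closed set is {p0, p2, p3, p4, p5, p8, p9, p10, p13}.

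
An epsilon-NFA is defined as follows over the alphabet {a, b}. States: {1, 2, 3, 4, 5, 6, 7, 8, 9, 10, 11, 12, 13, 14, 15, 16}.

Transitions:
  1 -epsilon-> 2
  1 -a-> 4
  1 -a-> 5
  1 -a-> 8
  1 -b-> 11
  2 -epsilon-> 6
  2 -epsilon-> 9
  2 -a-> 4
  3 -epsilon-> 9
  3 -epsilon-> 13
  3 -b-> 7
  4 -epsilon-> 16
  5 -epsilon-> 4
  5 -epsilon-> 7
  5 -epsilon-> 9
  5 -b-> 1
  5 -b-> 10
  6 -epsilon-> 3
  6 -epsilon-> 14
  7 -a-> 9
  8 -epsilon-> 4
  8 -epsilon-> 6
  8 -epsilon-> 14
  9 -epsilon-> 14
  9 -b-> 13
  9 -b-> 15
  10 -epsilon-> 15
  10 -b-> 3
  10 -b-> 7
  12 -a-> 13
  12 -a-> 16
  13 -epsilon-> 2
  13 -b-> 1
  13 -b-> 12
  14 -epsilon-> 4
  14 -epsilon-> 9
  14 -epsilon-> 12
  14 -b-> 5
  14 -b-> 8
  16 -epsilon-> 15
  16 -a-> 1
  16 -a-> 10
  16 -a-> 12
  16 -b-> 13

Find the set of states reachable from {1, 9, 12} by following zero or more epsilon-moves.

{1, 2, 3, 4, 6, 9, 12, 13, 14, 15, 16}

Start with {1, 9, 12}.
From 1 via epsilon: add 2.
From 9 via epsilon: add 14.
From 2 via epsilon: add 6.
From 14 via epsilon: add 4.
From 4 via epsilon: add 16.
From 6 via epsilon: add 3.
From 3 via epsilon: add 13.
From 16 via epsilon: add 15.
No new states can be added; the closed set is {1, 2, 3, 4, 6, 9, 12, 13, 14, 15, 16}.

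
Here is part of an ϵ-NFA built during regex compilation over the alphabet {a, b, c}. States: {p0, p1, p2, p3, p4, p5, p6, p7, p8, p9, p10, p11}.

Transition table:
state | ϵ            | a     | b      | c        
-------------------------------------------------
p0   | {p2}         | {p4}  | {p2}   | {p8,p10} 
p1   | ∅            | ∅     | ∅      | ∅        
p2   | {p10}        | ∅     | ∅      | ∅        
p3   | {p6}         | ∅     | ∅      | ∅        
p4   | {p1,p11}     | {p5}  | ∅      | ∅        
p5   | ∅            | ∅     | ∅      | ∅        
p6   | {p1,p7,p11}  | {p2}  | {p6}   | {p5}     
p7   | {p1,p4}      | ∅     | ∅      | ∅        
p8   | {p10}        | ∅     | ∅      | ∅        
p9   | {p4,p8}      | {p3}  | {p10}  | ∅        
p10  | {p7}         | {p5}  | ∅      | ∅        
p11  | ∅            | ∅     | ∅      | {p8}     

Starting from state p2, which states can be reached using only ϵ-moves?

{p1, p2, p4, p7, p10, p11}

Start with {p2}.
From p2 via ϵ: add p10.
From p10 via ϵ: add p7.
From p7 via ϵ: add p1, p4.
From p4 via ϵ: add p11.
No new states can be added; the closed set is {p1, p2, p4, p7, p10, p11}.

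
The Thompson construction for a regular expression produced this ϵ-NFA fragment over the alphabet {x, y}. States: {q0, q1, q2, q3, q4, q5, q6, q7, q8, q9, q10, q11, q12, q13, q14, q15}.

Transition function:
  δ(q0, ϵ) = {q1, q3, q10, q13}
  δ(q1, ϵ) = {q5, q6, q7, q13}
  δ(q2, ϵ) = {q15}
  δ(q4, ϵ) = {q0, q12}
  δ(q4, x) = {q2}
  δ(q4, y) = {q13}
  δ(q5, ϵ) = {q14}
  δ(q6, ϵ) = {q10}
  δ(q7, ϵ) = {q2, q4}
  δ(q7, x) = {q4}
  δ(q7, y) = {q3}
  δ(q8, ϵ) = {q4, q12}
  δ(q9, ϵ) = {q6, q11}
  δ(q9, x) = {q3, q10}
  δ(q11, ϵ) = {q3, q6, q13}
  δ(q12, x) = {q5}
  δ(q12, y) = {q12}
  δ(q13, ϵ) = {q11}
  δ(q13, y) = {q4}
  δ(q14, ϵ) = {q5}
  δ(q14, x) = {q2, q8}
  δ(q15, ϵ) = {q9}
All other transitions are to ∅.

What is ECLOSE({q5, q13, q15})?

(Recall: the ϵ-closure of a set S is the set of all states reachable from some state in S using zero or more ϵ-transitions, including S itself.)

Start with {q5, q13, q15}.
From q5 via ϵ: add q14.
From q13 via ϵ: add q11.
From q15 via ϵ: add q9.
From q9 via ϵ: add q6.
From q11 via ϵ: add q3.
From q6 via ϵ: add q10.
No new states can be added; the closed set is {q3, q5, q6, q9, q10, q11, q13, q14, q15}.

{q3, q5, q6, q9, q10, q11, q13, q14, q15}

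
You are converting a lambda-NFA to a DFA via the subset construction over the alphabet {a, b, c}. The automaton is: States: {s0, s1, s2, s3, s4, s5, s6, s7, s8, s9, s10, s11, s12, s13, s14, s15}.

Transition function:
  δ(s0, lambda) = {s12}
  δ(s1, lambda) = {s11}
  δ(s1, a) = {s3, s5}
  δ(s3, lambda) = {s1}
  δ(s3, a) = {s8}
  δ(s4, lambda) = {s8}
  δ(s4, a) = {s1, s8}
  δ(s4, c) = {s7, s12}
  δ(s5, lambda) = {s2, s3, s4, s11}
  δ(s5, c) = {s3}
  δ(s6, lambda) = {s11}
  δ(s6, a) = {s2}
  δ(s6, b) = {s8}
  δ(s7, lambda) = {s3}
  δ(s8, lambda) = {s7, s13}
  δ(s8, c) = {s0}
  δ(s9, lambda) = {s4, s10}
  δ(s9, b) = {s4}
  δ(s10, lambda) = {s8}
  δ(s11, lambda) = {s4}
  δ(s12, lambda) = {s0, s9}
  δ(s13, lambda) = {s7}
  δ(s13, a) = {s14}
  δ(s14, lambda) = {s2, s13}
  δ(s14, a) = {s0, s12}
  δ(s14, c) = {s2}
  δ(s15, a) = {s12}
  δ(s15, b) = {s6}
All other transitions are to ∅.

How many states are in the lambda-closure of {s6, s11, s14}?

Start with {s6, s11, s14}.
From s11 via lambda: add s4.
From s14 via lambda: add s2, s13.
From s4 via lambda: add s8.
From s13 via lambda: add s7.
From s7 via lambda: add s3.
From s3 via lambda: add s1.
lambda-closure = {s1, s2, s3, s4, s6, s7, s8, s11, s13, s14}, which has 10 states.

10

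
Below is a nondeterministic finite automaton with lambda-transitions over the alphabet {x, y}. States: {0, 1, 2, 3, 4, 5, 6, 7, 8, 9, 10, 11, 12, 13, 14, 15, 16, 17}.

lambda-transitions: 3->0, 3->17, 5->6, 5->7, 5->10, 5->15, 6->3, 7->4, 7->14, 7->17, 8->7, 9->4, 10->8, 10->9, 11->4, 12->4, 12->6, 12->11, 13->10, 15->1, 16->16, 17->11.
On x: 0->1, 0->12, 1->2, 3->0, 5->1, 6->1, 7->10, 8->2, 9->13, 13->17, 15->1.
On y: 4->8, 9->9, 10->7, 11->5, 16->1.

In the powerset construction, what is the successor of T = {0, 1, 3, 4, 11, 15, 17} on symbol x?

{0, 1, 2, 3, 4, 6, 11, 12, 17}

0 on x → {1, 12}.
1 on x → {2}.
3 on x → {0}.
15 on x → {1}.
No x-transition from 4, 11, 17.
Union after reading x: {0, 1, 2, 12}.
Now take the lambda-closure:
From 12 via lambda: add 4, 6, 11.
From 6 via lambda: add 3.
From 3 via lambda: add 17.
No new states can be added; the closed set is {0, 1, 2, 3, 4, 6, 11, 12, 17}.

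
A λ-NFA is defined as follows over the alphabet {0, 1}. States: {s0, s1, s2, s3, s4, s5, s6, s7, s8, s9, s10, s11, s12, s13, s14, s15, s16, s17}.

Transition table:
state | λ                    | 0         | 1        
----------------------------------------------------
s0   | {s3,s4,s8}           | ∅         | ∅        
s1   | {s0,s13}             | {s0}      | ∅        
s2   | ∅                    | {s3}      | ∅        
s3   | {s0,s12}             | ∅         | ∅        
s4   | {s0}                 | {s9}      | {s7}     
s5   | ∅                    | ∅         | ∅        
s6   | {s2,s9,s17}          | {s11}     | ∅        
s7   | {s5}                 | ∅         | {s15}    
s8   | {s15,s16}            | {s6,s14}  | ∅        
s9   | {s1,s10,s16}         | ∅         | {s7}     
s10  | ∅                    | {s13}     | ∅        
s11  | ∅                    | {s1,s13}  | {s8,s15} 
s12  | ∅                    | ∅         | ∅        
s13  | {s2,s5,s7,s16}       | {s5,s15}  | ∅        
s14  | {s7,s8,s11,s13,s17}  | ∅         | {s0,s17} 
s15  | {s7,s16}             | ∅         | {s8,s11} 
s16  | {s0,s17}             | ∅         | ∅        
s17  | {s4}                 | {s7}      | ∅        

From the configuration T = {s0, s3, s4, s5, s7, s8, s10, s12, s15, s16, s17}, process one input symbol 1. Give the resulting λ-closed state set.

s4 on 1 → {s7}.
s7 on 1 → {s15}.
s15 on 1 → {s8, s11}.
No 1-transition from s0, s3, s5, s8, s10, s12, s16, s17.
Union after reading 1: {s7, s8, s11, s15}.
Now take the λ-closure:
From s7 via λ: add s5.
From s8 via λ: add s16.
From s16 via λ: add s0, s17.
From s0 via λ: add s3, s4.
From s3 via λ: add s12.
No new states can be added; the closed set is {s0, s3, s4, s5, s7, s8, s11, s12, s15, s16, s17}.

{s0, s3, s4, s5, s7, s8, s11, s12, s15, s16, s17}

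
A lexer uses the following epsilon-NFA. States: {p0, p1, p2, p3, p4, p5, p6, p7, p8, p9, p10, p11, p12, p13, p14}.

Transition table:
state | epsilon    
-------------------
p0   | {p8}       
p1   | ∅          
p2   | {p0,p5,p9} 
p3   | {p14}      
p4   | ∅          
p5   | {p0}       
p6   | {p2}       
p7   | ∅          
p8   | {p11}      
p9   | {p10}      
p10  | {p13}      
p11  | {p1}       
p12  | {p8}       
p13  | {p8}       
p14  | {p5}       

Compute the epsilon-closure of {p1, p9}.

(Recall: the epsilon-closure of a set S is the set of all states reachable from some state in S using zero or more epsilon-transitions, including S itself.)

Start with {p1, p9}.
From p9 via epsilon: add p10.
From p10 via epsilon: add p13.
From p13 via epsilon: add p8.
From p8 via epsilon: add p11.
No new states can be added; the closed set is {p1, p8, p9, p10, p11, p13}.

{p1, p8, p9, p10, p11, p13}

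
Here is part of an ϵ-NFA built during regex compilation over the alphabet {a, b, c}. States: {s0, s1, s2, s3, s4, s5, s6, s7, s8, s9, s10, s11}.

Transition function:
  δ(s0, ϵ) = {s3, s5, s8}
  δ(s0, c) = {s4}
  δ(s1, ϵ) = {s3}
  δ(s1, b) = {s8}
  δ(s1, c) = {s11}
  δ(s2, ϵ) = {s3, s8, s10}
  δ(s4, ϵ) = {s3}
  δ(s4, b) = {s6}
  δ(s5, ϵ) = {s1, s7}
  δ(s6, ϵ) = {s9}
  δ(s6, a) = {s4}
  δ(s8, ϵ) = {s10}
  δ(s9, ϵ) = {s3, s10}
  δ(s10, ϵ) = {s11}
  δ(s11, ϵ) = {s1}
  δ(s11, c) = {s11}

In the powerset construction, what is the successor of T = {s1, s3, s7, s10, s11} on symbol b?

{s1, s3, s8, s10, s11}

s1 on b → {s8}.
No b-transition from s3, s7, s10, s11.
Union after reading b: {s8}.
Now take the ϵ-closure:
From s8 via ϵ: add s10.
From s10 via ϵ: add s11.
From s11 via ϵ: add s1.
From s1 via ϵ: add s3.
No new states can be added; the closed set is {s1, s3, s8, s10, s11}.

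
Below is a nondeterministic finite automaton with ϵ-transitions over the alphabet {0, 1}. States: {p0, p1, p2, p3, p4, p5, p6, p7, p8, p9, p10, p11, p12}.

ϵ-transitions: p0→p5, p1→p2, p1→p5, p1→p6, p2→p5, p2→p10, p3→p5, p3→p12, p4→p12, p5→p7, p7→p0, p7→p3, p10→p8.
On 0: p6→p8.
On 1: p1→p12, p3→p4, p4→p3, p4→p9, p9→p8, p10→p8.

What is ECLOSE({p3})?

{p0, p3, p5, p7, p12}

Start with {p3}.
From p3 via ϵ: add p5, p12.
From p5 via ϵ: add p7.
From p7 via ϵ: add p0.
No new states can be added; the closed set is {p0, p3, p5, p7, p12}.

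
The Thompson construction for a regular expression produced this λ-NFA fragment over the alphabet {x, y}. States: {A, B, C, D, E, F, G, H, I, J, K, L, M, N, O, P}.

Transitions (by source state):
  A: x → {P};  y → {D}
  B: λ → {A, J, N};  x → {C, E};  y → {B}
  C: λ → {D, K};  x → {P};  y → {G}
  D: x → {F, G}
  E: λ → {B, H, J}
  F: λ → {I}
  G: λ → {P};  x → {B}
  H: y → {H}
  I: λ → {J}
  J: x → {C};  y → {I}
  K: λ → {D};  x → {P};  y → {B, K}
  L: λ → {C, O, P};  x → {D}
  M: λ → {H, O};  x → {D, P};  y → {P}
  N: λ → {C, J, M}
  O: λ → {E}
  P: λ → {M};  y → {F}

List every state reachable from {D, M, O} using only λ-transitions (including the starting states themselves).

Start with {D, M, O}.
From M via λ: add H.
From O via λ: add E.
From E via λ: add B, J.
From B via λ: add A, N.
From N via λ: add C.
From C via λ: add K.
No new states can be added; the closed set is {A, B, C, D, E, H, J, K, M, N, O}.

{A, B, C, D, E, H, J, K, M, N, O}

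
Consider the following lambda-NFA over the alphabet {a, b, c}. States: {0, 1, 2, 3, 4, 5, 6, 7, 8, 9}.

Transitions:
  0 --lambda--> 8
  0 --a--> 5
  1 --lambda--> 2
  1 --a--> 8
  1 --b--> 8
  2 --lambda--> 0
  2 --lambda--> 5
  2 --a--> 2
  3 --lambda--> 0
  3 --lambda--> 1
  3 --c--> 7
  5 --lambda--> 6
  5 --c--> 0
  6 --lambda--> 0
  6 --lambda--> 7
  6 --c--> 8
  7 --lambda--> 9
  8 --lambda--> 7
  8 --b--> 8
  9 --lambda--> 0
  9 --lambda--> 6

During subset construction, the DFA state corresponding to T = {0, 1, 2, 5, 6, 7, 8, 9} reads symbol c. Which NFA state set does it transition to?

5 on c → {0}.
6 on c → {8}.
No c-transition from 0, 1, 2, 7, 8, 9.
Union after reading c: {0, 8}.
Now take the lambda-closure:
From 8 via lambda: add 7.
From 7 via lambda: add 9.
From 9 via lambda: add 6.
No new states can be added; the closed set is {0, 6, 7, 8, 9}.

{0, 6, 7, 8, 9}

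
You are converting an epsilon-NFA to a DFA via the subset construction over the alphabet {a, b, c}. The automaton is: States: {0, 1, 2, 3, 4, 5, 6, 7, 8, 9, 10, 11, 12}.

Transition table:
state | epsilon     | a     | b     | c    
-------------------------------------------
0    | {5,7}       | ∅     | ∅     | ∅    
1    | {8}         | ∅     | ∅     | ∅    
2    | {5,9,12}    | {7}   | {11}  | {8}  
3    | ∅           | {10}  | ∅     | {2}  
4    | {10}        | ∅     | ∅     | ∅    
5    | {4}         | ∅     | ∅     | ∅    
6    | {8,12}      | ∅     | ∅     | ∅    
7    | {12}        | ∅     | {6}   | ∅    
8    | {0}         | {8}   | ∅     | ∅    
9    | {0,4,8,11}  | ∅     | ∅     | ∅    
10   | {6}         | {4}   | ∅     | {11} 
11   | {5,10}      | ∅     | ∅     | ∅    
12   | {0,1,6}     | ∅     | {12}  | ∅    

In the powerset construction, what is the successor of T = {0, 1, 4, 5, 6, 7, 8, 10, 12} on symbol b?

7 on b → {6}.
12 on b → {12}.
No b-transition from 0, 1, 4, 5, 6, 8, 10.
Union after reading b: {6, 12}.
Now take the epsilon-closure:
From 6 via epsilon: add 8.
From 12 via epsilon: add 0, 1.
From 0 via epsilon: add 5, 7.
From 5 via epsilon: add 4.
From 4 via epsilon: add 10.
No new states can be added; the closed set is {0, 1, 4, 5, 6, 7, 8, 10, 12}.

{0, 1, 4, 5, 6, 7, 8, 10, 12}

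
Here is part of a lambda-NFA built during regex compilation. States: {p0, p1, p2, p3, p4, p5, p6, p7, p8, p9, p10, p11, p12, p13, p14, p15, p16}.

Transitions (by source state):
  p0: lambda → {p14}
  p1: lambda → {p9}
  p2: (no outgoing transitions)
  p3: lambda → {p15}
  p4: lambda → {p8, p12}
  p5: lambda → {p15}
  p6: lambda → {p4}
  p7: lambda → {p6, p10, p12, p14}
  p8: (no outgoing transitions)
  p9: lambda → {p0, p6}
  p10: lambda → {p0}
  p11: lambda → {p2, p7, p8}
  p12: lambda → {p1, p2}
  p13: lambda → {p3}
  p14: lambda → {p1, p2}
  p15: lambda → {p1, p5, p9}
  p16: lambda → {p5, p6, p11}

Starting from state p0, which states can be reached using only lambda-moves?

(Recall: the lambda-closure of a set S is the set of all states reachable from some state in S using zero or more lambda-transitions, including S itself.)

Start with {p0}.
From p0 via lambda: add p14.
From p14 via lambda: add p1, p2.
From p1 via lambda: add p9.
From p9 via lambda: add p6.
From p6 via lambda: add p4.
From p4 via lambda: add p8, p12.
No new states can be added; the closed set is {p0, p1, p2, p4, p6, p8, p9, p12, p14}.

{p0, p1, p2, p4, p6, p8, p9, p12, p14}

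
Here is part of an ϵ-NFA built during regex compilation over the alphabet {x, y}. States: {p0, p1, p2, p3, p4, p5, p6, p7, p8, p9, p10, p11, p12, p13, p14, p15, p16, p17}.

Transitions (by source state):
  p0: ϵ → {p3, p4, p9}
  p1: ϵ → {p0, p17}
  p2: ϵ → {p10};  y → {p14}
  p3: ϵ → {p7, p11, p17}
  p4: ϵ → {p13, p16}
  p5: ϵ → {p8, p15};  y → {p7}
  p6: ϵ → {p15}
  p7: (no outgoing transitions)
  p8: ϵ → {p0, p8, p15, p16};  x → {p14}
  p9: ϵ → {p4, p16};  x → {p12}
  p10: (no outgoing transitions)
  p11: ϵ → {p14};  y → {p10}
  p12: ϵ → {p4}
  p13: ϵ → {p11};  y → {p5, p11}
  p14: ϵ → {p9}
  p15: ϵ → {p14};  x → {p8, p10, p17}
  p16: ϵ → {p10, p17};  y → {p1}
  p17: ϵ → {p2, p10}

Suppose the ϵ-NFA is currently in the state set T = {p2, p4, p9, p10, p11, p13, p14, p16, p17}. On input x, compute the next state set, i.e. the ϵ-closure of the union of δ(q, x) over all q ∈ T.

{p2, p4, p9, p10, p11, p12, p13, p14, p16, p17}

p9 on x → {p12}.
No x-transition from p2, p4, p10, p11, p13, p14, p16, p17.
Union after reading x: {p12}.
Now take the ϵ-closure:
From p12 via ϵ: add p4.
From p4 via ϵ: add p13, p16.
From p13 via ϵ: add p11.
From p16 via ϵ: add p10, p17.
From p11 via ϵ: add p14.
From p17 via ϵ: add p2.
From p14 via ϵ: add p9.
No new states can be added; the closed set is {p2, p4, p9, p10, p11, p12, p13, p14, p16, p17}.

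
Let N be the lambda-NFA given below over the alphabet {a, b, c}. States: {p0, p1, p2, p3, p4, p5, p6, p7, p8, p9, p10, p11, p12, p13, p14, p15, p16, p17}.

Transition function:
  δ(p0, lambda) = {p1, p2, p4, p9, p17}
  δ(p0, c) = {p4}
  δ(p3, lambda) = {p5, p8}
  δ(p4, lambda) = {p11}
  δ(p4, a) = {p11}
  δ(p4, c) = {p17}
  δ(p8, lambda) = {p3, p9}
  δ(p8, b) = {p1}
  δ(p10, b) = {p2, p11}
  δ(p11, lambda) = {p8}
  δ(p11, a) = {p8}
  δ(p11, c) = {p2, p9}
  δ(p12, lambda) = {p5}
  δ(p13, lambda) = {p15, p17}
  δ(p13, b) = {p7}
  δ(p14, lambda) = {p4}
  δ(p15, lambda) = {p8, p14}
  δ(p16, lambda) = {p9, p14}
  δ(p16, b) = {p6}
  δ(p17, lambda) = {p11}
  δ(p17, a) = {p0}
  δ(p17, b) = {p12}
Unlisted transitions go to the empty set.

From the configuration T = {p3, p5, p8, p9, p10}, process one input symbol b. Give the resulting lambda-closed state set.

p8 on b → {p1}.
p10 on b → {p2, p11}.
No b-transition from p3, p5, p9.
Union after reading b: {p1, p2, p11}.
Now take the lambda-closure:
From p11 via lambda: add p8.
From p8 via lambda: add p3, p9.
From p3 via lambda: add p5.
No new states can be added; the closed set is {p1, p2, p3, p5, p8, p9, p11}.

{p1, p2, p3, p5, p8, p9, p11}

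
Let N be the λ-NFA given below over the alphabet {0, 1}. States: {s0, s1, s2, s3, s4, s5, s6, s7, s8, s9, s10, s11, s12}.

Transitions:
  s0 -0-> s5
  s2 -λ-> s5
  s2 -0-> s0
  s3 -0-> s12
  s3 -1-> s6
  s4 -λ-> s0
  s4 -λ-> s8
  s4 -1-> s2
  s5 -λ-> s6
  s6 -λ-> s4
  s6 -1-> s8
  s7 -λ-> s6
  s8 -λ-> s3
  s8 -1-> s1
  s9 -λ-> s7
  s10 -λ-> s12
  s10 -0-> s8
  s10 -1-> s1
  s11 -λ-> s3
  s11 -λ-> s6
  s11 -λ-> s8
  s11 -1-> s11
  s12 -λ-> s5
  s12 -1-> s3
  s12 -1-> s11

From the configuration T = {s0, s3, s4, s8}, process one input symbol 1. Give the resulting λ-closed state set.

s3 on 1 → {s6}.
s4 on 1 → {s2}.
s8 on 1 → {s1}.
No 1-transition from s0.
Union after reading 1: {s1, s2, s6}.
Now take the λ-closure:
From s2 via λ: add s5.
From s6 via λ: add s4.
From s4 via λ: add s0, s8.
From s8 via λ: add s3.
No new states can be added; the closed set is {s0, s1, s2, s3, s4, s5, s6, s8}.

{s0, s1, s2, s3, s4, s5, s6, s8}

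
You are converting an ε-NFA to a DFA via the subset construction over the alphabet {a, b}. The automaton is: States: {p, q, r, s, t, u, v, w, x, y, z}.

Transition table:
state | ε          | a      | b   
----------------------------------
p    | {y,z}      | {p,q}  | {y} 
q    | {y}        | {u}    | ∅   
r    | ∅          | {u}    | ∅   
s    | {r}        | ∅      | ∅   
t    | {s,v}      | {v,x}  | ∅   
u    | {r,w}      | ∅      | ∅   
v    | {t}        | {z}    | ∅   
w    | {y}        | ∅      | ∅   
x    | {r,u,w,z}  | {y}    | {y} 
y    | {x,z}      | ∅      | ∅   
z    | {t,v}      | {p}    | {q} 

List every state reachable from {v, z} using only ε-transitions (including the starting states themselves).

{r, s, t, v, z}

Start with {v, z}.
From v via ε: add t.
From t via ε: add s.
From s via ε: add r.
No new states can be added; the closed set is {r, s, t, v, z}.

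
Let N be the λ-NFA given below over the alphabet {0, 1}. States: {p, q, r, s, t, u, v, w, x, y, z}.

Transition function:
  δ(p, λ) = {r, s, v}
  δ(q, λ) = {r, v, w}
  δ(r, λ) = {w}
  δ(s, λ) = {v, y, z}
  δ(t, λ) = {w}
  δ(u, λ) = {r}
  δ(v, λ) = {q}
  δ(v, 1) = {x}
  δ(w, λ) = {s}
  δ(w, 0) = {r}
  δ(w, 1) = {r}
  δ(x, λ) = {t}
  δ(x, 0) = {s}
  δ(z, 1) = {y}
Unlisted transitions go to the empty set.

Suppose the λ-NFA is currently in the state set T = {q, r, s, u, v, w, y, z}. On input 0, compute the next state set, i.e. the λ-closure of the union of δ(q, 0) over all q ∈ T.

{q, r, s, v, w, y, z}

w on 0 → {r}.
No 0-transition from q, r, s, u, v, y, z.
Union after reading 0: {r}.
Now take the λ-closure:
From r via λ: add w.
From w via λ: add s.
From s via λ: add v, y, z.
From v via λ: add q.
No new states can be added; the closed set is {q, r, s, v, w, y, z}.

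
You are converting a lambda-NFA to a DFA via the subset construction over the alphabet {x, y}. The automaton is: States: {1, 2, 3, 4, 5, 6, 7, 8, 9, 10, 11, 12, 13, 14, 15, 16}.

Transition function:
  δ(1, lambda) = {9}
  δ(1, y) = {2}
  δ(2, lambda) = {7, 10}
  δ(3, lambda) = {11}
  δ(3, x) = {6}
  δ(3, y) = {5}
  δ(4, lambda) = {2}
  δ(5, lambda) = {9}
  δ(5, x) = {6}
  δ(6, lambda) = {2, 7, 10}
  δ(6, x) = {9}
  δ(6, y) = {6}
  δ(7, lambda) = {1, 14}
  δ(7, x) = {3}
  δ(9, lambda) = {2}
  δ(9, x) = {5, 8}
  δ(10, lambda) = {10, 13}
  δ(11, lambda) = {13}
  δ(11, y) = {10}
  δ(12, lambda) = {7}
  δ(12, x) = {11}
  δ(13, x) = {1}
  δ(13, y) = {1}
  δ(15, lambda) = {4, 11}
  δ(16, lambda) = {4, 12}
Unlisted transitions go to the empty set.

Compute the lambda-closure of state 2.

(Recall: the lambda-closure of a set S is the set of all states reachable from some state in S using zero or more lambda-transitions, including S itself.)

Start with {2}.
From 2 via lambda: add 7, 10.
From 7 via lambda: add 1, 14.
From 10 via lambda: add 13.
From 1 via lambda: add 9.
No new states can be added; the closed set is {1, 2, 7, 9, 10, 13, 14}.

{1, 2, 7, 9, 10, 13, 14}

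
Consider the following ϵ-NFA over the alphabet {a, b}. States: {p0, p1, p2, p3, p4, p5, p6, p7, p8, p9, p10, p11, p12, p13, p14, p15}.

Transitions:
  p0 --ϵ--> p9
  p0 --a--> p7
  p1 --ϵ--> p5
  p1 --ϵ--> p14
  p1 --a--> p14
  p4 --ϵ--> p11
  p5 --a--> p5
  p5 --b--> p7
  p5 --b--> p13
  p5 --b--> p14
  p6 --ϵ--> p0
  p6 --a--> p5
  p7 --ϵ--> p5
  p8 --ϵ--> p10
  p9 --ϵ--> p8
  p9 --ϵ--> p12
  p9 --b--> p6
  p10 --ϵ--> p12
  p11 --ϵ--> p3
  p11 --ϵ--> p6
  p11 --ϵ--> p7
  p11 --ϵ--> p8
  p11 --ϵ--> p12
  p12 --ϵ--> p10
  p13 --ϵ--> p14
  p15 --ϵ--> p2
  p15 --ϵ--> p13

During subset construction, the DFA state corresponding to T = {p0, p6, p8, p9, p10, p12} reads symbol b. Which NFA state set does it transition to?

{p0, p6, p8, p9, p10, p12}

p9 on b → {p6}.
No b-transition from p0, p6, p8, p10, p12.
Union after reading b: {p6}.
Now take the ϵ-closure:
From p6 via ϵ: add p0.
From p0 via ϵ: add p9.
From p9 via ϵ: add p8, p12.
From p8 via ϵ: add p10.
No new states can be added; the closed set is {p0, p6, p8, p9, p10, p12}.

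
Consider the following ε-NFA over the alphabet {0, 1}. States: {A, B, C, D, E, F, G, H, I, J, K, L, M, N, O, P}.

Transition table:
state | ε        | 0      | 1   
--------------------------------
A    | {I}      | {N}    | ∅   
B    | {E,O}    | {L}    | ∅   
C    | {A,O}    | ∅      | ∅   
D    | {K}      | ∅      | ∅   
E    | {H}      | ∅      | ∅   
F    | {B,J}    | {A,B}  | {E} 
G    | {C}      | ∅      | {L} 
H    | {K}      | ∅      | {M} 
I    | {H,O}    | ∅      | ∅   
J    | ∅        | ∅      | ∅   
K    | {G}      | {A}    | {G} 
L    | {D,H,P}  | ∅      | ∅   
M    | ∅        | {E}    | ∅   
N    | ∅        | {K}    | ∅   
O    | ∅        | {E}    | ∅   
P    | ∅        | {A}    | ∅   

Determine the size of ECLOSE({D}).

8

Start with {D}.
From D via ε: add K.
From K via ε: add G.
From G via ε: add C.
From C via ε: add A, O.
From A via ε: add I.
From I via ε: add H.
ε-closure = {A, C, D, G, H, I, K, O}, which has 8 states.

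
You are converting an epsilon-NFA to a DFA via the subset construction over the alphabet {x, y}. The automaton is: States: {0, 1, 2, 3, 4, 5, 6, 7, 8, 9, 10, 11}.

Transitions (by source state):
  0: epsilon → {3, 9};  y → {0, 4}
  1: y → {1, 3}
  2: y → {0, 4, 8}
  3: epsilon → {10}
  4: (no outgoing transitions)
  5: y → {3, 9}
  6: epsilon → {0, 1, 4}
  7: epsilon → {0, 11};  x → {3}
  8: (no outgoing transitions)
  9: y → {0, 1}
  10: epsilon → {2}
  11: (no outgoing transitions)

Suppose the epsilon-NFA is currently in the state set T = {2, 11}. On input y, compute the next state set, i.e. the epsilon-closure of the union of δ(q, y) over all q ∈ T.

2 on y → {0, 4, 8}.
No y-transition from 11.
Union after reading y: {0, 4, 8}.
Now take the epsilon-closure:
From 0 via epsilon: add 3, 9.
From 3 via epsilon: add 10.
From 10 via epsilon: add 2.
No new states can be added; the closed set is {0, 2, 3, 4, 8, 9, 10}.

{0, 2, 3, 4, 8, 9, 10}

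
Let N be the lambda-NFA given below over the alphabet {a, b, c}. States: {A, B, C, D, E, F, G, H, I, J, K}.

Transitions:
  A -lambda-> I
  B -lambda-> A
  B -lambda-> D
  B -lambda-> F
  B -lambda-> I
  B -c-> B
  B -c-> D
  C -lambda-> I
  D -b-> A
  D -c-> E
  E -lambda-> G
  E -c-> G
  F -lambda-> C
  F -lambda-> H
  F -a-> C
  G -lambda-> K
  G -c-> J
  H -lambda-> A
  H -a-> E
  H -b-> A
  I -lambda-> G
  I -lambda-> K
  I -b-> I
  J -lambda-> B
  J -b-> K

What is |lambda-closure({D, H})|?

Start with {D, H}.
From H via lambda: add A.
From A via lambda: add I.
From I via lambda: add G, K.
lambda-closure = {A, D, G, H, I, K}, which has 6 states.

6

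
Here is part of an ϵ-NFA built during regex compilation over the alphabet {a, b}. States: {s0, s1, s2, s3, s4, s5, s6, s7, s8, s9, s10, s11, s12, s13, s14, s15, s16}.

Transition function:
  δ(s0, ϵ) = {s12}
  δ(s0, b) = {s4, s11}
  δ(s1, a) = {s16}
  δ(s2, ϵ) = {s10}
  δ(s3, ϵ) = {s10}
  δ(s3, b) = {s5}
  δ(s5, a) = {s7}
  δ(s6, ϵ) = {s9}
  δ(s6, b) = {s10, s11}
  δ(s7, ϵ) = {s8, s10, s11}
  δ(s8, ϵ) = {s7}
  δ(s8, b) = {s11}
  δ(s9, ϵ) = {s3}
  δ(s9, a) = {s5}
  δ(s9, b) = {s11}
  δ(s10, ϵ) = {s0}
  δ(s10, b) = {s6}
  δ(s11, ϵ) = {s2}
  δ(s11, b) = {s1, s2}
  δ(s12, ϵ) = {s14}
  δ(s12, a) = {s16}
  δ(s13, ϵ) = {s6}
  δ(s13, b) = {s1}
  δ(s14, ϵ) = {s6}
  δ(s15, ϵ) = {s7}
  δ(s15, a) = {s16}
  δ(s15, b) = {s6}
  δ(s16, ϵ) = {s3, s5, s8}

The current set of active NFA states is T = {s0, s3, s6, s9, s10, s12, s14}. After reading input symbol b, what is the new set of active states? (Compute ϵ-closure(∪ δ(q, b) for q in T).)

{s0, s2, s3, s4, s5, s6, s9, s10, s11, s12, s14}

s0 on b → {s4, s11}.
s3 on b → {s5}.
s6 on b → {s10, s11}.
s9 on b → {s11}.
s10 on b → {s6}.
No b-transition from s12, s14.
Union after reading b: {s4, s5, s6, s10, s11}.
Now take the ϵ-closure:
From s6 via ϵ: add s9.
From s10 via ϵ: add s0.
From s11 via ϵ: add s2.
From s0 via ϵ: add s12.
From s9 via ϵ: add s3.
From s12 via ϵ: add s14.
No new states can be added; the closed set is {s0, s2, s3, s4, s5, s6, s9, s10, s11, s12, s14}.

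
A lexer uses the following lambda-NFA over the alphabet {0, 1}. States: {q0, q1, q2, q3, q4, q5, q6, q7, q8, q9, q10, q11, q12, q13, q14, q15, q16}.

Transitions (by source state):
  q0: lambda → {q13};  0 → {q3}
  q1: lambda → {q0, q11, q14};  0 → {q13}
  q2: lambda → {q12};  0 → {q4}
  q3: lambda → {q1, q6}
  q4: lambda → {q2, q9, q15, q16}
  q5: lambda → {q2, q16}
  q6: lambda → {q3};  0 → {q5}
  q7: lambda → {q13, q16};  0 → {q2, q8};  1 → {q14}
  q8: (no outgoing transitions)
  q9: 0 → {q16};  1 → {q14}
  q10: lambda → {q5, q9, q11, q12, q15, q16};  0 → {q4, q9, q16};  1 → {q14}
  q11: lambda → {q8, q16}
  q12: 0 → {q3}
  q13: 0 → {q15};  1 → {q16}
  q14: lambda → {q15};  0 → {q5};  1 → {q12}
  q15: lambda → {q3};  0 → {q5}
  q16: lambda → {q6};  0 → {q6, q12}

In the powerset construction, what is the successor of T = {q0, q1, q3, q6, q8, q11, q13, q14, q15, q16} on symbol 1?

q13 on 1 → {q16}.
q14 on 1 → {q12}.
No 1-transition from q0, q1, q3, q6, q8, q11, q15, q16.
Union after reading 1: {q12, q16}.
Now take the lambda-closure:
From q16 via lambda: add q6.
From q6 via lambda: add q3.
From q3 via lambda: add q1.
From q1 via lambda: add q0, q11, q14.
From q0 via lambda: add q13.
From q11 via lambda: add q8.
From q14 via lambda: add q15.
No new states can be added; the closed set is {q0, q1, q3, q6, q8, q11, q12, q13, q14, q15, q16}.

{q0, q1, q3, q6, q8, q11, q12, q13, q14, q15, q16}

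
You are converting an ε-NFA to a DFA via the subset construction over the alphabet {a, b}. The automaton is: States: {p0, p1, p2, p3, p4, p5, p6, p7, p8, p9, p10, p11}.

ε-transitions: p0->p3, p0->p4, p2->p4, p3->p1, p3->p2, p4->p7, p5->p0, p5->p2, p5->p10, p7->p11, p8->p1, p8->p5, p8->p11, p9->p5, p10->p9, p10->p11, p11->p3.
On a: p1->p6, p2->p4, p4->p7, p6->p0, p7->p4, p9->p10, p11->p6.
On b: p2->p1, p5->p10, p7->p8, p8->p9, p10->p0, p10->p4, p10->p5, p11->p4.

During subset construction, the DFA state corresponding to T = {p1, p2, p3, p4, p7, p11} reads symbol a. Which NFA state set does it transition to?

p1 on a → {p6}.
p2 on a → {p4}.
p4 on a → {p7}.
p7 on a → {p4}.
p11 on a → {p6}.
No a-transition from p3.
Union after reading a: {p4, p6, p7}.
Now take the ε-closure:
From p7 via ε: add p11.
From p11 via ε: add p3.
From p3 via ε: add p1, p2.
No new states can be added; the closed set is {p1, p2, p3, p4, p6, p7, p11}.

{p1, p2, p3, p4, p6, p7, p11}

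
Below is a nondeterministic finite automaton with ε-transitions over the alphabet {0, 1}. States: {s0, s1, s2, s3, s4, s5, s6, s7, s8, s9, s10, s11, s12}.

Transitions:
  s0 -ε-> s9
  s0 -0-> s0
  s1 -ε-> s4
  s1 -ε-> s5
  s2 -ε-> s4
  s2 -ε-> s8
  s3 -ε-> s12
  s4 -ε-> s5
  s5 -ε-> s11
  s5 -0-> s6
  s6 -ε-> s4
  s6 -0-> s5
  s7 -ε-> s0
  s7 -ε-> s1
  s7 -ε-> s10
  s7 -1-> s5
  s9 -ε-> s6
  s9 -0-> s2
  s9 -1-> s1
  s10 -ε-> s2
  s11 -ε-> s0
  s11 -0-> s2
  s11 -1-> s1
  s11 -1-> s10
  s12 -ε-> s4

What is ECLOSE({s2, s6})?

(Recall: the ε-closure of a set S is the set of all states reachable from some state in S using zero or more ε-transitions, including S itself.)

{s0, s2, s4, s5, s6, s8, s9, s11}

Start with {s2, s6}.
From s2 via ε: add s4, s8.
From s4 via ε: add s5.
From s5 via ε: add s11.
From s11 via ε: add s0.
From s0 via ε: add s9.
No new states can be added; the closed set is {s0, s2, s4, s5, s6, s8, s9, s11}.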